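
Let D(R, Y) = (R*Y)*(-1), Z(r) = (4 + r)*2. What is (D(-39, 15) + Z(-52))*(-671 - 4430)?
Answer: -2494389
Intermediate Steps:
Z(r) = 8 + 2*r
D(R, Y) = -R*Y
(D(-39, 15) + Z(-52))*(-671 - 4430) = (-1*(-39)*15 + (8 + 2*(-52)))*(-671 - 4430) = (585 + (8 - 104))*(-5101) = (585 - 96)*(-5101) = 489*(-5101) = -2494389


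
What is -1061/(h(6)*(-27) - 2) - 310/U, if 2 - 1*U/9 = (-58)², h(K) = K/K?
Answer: 16056364/438741 ≈ 36.596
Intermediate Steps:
h(K) = 1
U = -30258 (U = 18 - 9*(-58)² = 18 - 9*3364 = 18 - 30276 = -30258)
-1061/(h(6)*(-27) - 2) - 310/U = -1061/(1*(-27) - 2) - 310/(-30258) = -1061/(-27 - 2) - 310*(-1/30258) = -1061/(-29) + 155/15129 = -1061*(-1/29) + 155/15129 = 1061/29 + 155/15129 = 16056364/438741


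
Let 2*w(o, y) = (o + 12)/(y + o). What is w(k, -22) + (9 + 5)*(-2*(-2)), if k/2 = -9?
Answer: 2243/40 ≈ 56.075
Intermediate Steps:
k = -18 (k = 2*(-9) = -18)
w(o, y) = (12 + o)/(2*(o + y)) (w(o, y) = ((o + 12)/(y + o))/2 = ((12 + o)/(o + y))/2 = (12 + o)/(2*(o + y)))
w(k, -22) + (9 + 5)*(-2*(-2)) = (6 + (½)*(-18))/(-18 - 22) + (9 + 5)*(-2*(-2)) = (6 - 9)/(-40) + 14*4 = -1/40*(-3) + 56 = 3/40 + 56 = 2243/40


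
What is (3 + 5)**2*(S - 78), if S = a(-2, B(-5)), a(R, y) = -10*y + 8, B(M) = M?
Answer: -1280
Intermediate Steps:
a(R, y) = 8 - 10*y
S = 58 (S = 8 - 10*(-5) = 8 + 50 = 58)
(3 + 5)**2*(S - 78) = (3 + 5)**2*(58 - 78) = 8**2*(-20) = 64*(-20) = -1280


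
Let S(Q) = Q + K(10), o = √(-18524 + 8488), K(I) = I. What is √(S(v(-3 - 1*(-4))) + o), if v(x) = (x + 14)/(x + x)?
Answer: √(70 + 8*I*√2509)/2 ≈ 7.72 + 6.4883*I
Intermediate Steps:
o = 2*I*√2509 (o = √(-10036) = 2*I*√2509 ≈ 100.18*I)
v(x) = (14 + x)/(2*x) (v(x) = (14 + x)/((2*x)) = (14 + x)*(1/(2*x)) = (14 + x)/(2*x))
S(Q) = 10 + Q (S(Q) = Q + 10 = 10 + Q)
√(S(v(-3 - 1*(-4))) + o) = √((10 + (14 + (-3 - 1*(-4)))/(2*(-3 - 1*(-4)))) + 2*I*√2509) = √((10 + (14 + (-3 + 4))/(2*(-3 + 4))) + 2*I*√2509) = √((10 + (½)*(14 + 1)/1) + 2*I*√2509) = √((10 + (½)*1*15) + 2*I*√2509) = √((10 + 15/2) + 2*I*√2509) = √(35/2 + 2*I*√2509)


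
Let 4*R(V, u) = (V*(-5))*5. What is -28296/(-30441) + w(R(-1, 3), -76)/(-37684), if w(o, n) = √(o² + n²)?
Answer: 9432/10147 - √93041/150736 ≈ 0.92751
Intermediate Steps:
R(V, u) = -25*V/4 (R(V, u) = ((V*(-5))*5)/4 = (-5*V*5)/4 = (-25*V)/4 = -25*V/4)
w(o, n) = √(n² + o²)
-28296/(-30441) + w(R(-1, 3), -76)/(-37684) = -28296/(-30441) + √((-76)² + (-25/4*(-1))²)/(-37684) = -28296*(-1/30441) + √(5776 + (25/4)²)*(-1/37684) = 9432/10147 + √(5776 + 625/16)*(-1/37684) = 9432/10147 + √(93041/16)*(-1/37684) = 9432/10147 + (√93041/4)*(-1/37684) = 9432/10147 - √93041/150736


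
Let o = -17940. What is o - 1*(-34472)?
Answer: 16532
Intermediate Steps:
o - 1*(-34472) = -17940 - 1*(-34472) = -17940 + 34472 = 16532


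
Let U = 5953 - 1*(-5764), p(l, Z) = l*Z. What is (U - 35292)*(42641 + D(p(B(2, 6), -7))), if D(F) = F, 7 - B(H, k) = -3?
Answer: -1003611325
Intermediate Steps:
B(H, k) = 10 (B(H, k) = 7 - 1*(-3) = 7 + 3 = 10)
p(l, Z) = Z*l
U = 11717 (U = 5953 + 5764 = 11717)
(U - 35292)*(42641 + D(p(B(2, 6), -7))) = (11717 - 35292)*(42641 - 7*10) = -23575*(42641 - 70) = -23575*42571 = -1003611325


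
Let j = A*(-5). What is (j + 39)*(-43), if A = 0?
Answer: -1677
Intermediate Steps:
j = 0 (j = 0*(-5) = 0)
(j + 39)*(-43) = (0 + 39)*(-43) = 39*(-43) = -1677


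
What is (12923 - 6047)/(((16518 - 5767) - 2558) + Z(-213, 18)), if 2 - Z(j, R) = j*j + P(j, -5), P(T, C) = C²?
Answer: -6876/37199 ≈ -0.18484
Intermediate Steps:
Z(j, R) = -23 - j² (Z(j, R) = 2 - (j*j + (-5)²) = 2 - (j² + 25) = 2 - (25 + j²) = 2 + (-25 - j²) = -23 - j²)
(12923 - 6047)/(((16518 - 5767) - 2558) + Z(-213, 18)) = (12923 - 6047)/(((16518 - 5767) - 2558) + (-23 - 1*(-213)²)) = 6876/((10751 - 2558) + (-23 - 1*45369)) = 6876/(8193 + (-23 - 45369)) = 6876/(8193 - 45392) = 6876/(-37199) = 6876*(-1/37199) = -6876/37199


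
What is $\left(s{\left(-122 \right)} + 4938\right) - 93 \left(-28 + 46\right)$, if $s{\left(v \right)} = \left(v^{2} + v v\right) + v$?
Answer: $32910$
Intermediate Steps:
$s{\left(v \right)} = v + 2 v^{2}$ ($s{\left(v \right)} = \left(v^{2} + v^{2}\right) + v = 2 v^{2} + v = v + 2 v^{2}$)
$\left(s{\left(-122 \right)} + 4938\right) - 93 \left(-28 + 46\right) = \left(- 122 \left(1 + 2 \left(-122\right)\right) + 4938\right) - 93 \left(-28 + 46\right) = \left(- 122 \left(1 - 244\right) + 4938\right) - 1674 = \left(\left(-122\right) \left(-243\right) + 4938\right) - 1674 = \left(29646 + 4938\right) - 1674 = 34584 - 1674 = 32910$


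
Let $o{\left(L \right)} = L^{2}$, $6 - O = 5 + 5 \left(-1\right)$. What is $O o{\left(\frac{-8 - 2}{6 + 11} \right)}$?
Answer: $\frac{600}{289} \approx 2.0761$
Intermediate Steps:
$O = 6$ ($O = 6 - \left(5 + 5 \left(-1\right)\right) = 6 - \left(5 - 5\right) = 6 - 0 = 6 + 0 = 6$)
$O o{\left(\frac{-8 - 2}{6 + 11} \right)} = 6 \left(\frac{-8 - 2}{6 + 11}\right)^{2} = 6 \left(- \frac{10}{17}\right)^{2} = 6 \cdot \frac{100}{289} = \frac{600}{289}$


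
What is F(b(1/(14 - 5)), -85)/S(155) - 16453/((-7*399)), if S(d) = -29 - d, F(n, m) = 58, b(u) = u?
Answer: 1432679/256956 ≈ 5.5756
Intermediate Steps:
F(b(1/(14 - 5)), -85)/S(155) - 16453/((-7*399)) = 58/(-29 - 1*155) - 16453/((-7*399)) = 58/(-29 - 155) - 16453/(-2793) = 58/(-184) - 16453*(-1/2793) = 58*(-1/184) + 16453/2793 = -29/92 + 16453/2793 = 1432679/256956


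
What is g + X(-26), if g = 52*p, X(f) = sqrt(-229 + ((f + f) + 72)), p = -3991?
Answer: -207532 + I*sqrt(209) ≈ -2.0753e+5 + 14.457*I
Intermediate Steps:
X(f) = sqrt(-157 + 2*f) (X(f) = sqrt(-229 + (2*f + 72)) = sqrt(-229 + (72 + 2*f)) = sqrt(-157 + 2*f))
g = -207532 (g = 52*(-3991) = -207532)
g + X(-26) = -207532 + sqrt(-157 + 2*(-26)) = -207532 + sqrt(-157 - 52) = -207532 + sqrt(-209) = -207532 + I*sqrt(209)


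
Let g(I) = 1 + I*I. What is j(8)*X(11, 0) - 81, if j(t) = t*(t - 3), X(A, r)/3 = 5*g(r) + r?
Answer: 519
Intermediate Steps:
g(I) = 1 + I²
X(A, r) = 15 + 3*r + 15*r² (X(A, r) = 3*(5*(1 + r²) + r) = 3*((5 + 5*r²) + r) = 3*(5 + r + 5*r²) = 15 + 3*r + 15*r²)
j(t) = t*(-3 + t)
j(8)*X(11, 0) - 81 = (8*(-3 + 8))*(15 + 3*0 + 15*0²) - 81 = (8*5)*(15 + 0 + 15*0) - 81 = 40*(15 + 0 + 0) - 81 = 40*15 - 81 = 600 - 81 = 519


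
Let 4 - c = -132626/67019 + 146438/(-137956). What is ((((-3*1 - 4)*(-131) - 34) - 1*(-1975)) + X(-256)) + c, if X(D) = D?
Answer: 12061167473081/4622836582 ≈ 2609.0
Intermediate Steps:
c = 32546686717/4622836582 (c = 4 - (-132626/67019 + 146438/(-137956)) = 4 - (-132626*1/67019 + 146438*(-1/137956)) = 4 - (-132626/67019 - 73219/68978) = 4 - 1*(-14055340389/4622836582) = 4 + 14055340389/4622836582 = 32546686717/4622836582 ≈ 7.0404)
((((-3*1 - 4)*(-131) - 34) - 1*(-1975)) + X(-256)) + c = ((((-3*1 - 4)*(-131) - 34) - 1*(-1975)) - 256) + 32546686717/4622836582 = ((((-3 - 4)*(-131) - 34) + 1975) - 256) + 32546686717/4622836582 = (((-7*(-131) - 34) + 1975) - 256) + 32546686717/4622836582 = (((917 - 34) + 1975) - 256) + 32546686717/4622836582 = ((883 + 1975) - 256) + 32546686717/4622836582 = (2858 - 256) + 32546686717/4622836582 = 2602 + 32546686717/4622836582 = 12061167473081/4622836582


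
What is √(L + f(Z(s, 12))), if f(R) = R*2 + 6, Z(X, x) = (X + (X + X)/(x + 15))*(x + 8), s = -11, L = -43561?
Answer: I*√3566235/9 ≈ 209.83*I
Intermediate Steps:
Z(X, x) = (8 + x)*(X + 2*X/(15 + x)) (Z(X, x) = (X + (2*X)/(15 + x))*(8 + x) = (X + 2*X/(15 + x))*(8 + x) = (8 + x)*(X + 2*X/(15 + x)))
f(R) = 6 + 2*R (f(R) = 2*R + 6 = 6 + 2*R)
√(L + f(Z(s, 12))) = √(-43561 + (6 + 2*(-11*(136 + 12² + 25*12)/(15 + 12)))) = √(-43561 + (6 + 2*(-11*(136 + 144 + 300)/27))) = √(-43561 + (6 + 2*(-11*1/27*580))) = √(-43561 + (6 + 2*(-6380/27))) = √(-43561 + (6 - 12760/27)) = √(-43561 - 12598/27) = √(-1188745/27) = I*√3566235/9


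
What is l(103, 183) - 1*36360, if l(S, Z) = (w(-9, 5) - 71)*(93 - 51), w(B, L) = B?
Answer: -39720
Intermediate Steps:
l(S, Z) = -3360 (l(S, Z) = (-9 - 71)*(93 - 51) = -80*42 = -3360)
l(103, 183) - 1*36360 = -3360 - 1*36360 = -3360 - 36360 = -39720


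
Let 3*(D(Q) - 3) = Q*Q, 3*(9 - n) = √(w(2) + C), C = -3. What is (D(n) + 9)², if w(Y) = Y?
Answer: 1103788/729 - 4208*I/27 ≈ 1514.1 - 155.85*I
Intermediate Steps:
n = 9 - I/3 (n = 9 - √(2 - 3)/3 = 9 - I/3 ≈ 9.0 - 0.33333*I)
D(Q) = 3 + Q²/3 (D(Q) = 3 + (Q*Q)/3 = 3 + Q²/3)
(D(n) + 9)² = ((3 + (9 - I/3)²/3) + 9)² = (12 + (9 - I/3)²/3)²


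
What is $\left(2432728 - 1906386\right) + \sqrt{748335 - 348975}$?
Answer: $526342 + 32 \sqrt{390} \approx 5.2697 \cdot 10^{5}$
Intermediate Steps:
$\left(2432728 - 1906386\right) + \sqrt{748335 - 348975} = 526342 + \sqrt{399360} = 526342 + 32 \sqrt{390}$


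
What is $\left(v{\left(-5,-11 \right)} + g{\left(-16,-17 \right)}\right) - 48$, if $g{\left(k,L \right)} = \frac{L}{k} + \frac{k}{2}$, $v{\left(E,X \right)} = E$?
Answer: $- \frac{959}{16} \approx -59.938$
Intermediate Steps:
$g{\left(k,L \right)} = \frac{k}{2} + \frac{L}{k}$ ($g{\left(k,L \right)} = \frac{L}{k} + k \frac{1}{2} = \frac{L}{k} + \frac{k}{2} = \frac{k}{2} + \frac{L}{k}$)
$\left(v{\left(-5,-11 \right)} + g{\left(-16,-17 \right)}\right) - 48 = \left(-5 + \left(\frac{1}{2} \left(-16\right) - \frac{17}{-16}\right)\right) - 48 = \left(-5 - \frac{111}{16}\right) - 48 = - \frac{191}{16} - 48 = - \frac{959}{16}$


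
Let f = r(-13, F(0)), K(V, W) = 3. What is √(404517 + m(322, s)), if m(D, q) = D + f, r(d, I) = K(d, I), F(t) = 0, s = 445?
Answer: √404842 ≈ 636.27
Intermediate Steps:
r(d, I) = 3
f = 3
m(D, q) = 3 + D (m(D, q) = D + 3 = 3 + D)
√(404517 + m(322, s)) = √(404517 + (3 + 322)) = √(404517 + 325) = √404842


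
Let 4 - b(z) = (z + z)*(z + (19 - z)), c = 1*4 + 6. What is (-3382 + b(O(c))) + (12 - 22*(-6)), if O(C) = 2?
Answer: -3310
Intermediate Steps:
c = 10 (c = 4 + 6 = 10)
b(z) = 4 - 38*z (b(z) = 4 - (z + z)*(z + (19 - z)) = 4 - 2*z*19 = 4 - 38*z)
(-3382 + b(O(c))) + (12 - 22*(-6)) = (-3382 + (4 - 38*2)) + (12 - 22*(-6)) = (-3382 + (4 - 76)) + (12 + 132) = (-3382 - 72) + 144 = -3454 + 144 = -3310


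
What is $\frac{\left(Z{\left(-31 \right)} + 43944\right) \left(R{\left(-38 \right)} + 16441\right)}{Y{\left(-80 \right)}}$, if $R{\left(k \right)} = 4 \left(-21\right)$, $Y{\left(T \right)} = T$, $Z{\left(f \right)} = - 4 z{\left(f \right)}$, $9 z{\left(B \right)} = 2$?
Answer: $- \frac{404312326}{45} \approx -8.9847 \cdot 10^{6}$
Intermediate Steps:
$z{\left(B \right)} = \frac{2}{9}$ ($z{\left(B \right)} = \frac{1}{9} \cdot 2 = \frac{2}{9}$)
$Z{\left(f \right)} = - \frac{8}{9}$ ($Z{\left(f \right)} = \left(-4\right) \frac{2}{9} = - \frac{8}{9}$)
$R{\left(k \right)} = -84$
$\frac{\left(Z{\left(-31 \right)} + 43944\right) \left(R{\left(-38 \right)} + 16441\right)}{Y{\left(-80 \right)}} = \frac{\left(- \frac{8}{9} + 43944\right) \left(-84 + 16441\right)}{-80} = \frac{395488}{9} \cdot 16357 \left(- \frac{1}{80}\right) = \frac{6468997216}{9} \left(- \frac{1}{80}\right) = - \frac{404312326}{45}$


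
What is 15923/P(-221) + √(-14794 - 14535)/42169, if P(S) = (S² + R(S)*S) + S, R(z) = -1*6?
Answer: 15923/49946 + I*√29329/42169 ≈ 0.3188 + 0.0040612*I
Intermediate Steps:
R(z) = -6
P(S) = S² - 5*S (P(S) = (S² - 6*S) + S = S² - 5*S)
15923/P(-221) + √(-14794 - 14535)/42169 = 15923/((-221*(-5 - 221))) + √(-14794 - 14535)/42169 = 15923/((-221*(-226))) + √(-29329)*(1/42169) = 15923/49946 + (I*√29329)*(1/42169) = 15923*(1/49946) + I*√29329/42169 = 15923/49946 + I*√29329/42169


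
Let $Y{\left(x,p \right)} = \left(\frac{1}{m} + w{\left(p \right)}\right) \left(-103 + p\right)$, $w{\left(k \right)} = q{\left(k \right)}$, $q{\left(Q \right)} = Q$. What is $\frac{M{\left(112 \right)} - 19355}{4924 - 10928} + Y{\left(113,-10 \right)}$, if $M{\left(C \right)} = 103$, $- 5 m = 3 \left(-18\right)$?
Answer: $\frac{91002857}{81054} \approx 1122.7$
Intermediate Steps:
$m = \frac{54}{5}$ ($m = - \frac{3 \left(-18\right)}{5} = \left(- \frac{1}{5}\right) \left(-54\right) = \frac{54}{5} \approx 10.8$)
$w{\left(k \right)} = k$
$Y{\left(x,p \right)} = \left(-103 + p\right) \left(\frac{5}{54} + p\right)$ ($Y{\left(x,p \right)} = \left(\frac{1}{\frac{54}{5}} + p\right) \left(-103 + p\right) = \left(\frac{5}{54} + p\right) \left(-103 + p\right) = \left(-103 + p\right) \left(\frac{5}{54} + p\right)$)
$\frac{M{\left(112 \right)} - 19355}{4924 - 10928} + Y{\left(113,-10 \right)} = \frac{103 - 19355}{4924 - 10928} - \left(- \frac{55055}{54} - 100\right) = - \frac{19252}{-6004} + \left(- \frac{515}{54} + 100 + \frac{27785}{27}\right) = \left(-19252\right) \left(- \frac{1}{6004}\right) + \frac{60455}{54} = \frac{4813}{1501} + \frac{60455}{54} = \frac{91002857}{81054}$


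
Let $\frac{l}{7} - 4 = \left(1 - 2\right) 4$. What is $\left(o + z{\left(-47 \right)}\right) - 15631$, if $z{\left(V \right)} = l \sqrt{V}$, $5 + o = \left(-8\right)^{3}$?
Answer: $-16148$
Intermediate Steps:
$l = 0$ ($l = 28 + 7 \left(1 - 2\right) 4 = 28 + 7 \left(\left(-1\right) 4\right) = 28 + 7 \left(-4\right) = 28 - 28 = 0$)
$o = -517$ ($o = -5 + \left(-8\right)^{3} = -5 - 512 = -517$)
$z{\left(V \right)} = 0$ ($z{\left(V \right)} = 0 \sqrt{V} = 0$)
$\left(o + z{\left(-47 \right)}\right) - 15631 = \left(-517 + 0\right) - 15631 = -517 + \left(-16593 + 962\right) = -517 - 15631 = -16148$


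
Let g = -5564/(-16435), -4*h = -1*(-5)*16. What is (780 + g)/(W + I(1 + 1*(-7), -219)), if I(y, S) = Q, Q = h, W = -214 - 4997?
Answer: -12824864/85971485 ≈ -0.14918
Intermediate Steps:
W = -5211
h = -20 (h = -(-1*(-5))*16/4 = -5*16/4 = -¼*80 = -20)
Q = -20
g = 5564/16435 (g = -5564*(-1/16435) = 5564/16435 ≈ 0.33855)
I(y, S) = -20
(780 + g)/(W + I(1 + 1*(-7), -219)) = (780 + 5564/16435)/(-5211 - 20) = (12824864/16435)/(-5231) = (12824864/16435)*(-1/5231) = -12824864/85971485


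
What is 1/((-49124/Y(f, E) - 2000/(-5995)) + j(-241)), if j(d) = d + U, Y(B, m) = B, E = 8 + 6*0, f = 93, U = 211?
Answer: -111507/62207686 ≈ -0.0017925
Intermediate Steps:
E = 8 (E = 8 + 0 = 8)
j(d) = 211 + d (j(d) = d + 211 = 211 + d)
1/((-49124/Y(f, E) - 2000/(-5995)) + j(-241)) = 1/((-49124/93 - 2000/(-5995)) + (211 - 241)) = 1/((-49124*1/93 - 2000*(-1/5995)) - 30) = 1/((-49124/93 + 400/1199) - 30) = 1/(-58862476/111507 - 30) = 1/(-62207686/111507) = -111507/62207686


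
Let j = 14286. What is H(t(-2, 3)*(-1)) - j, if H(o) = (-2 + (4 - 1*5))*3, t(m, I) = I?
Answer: -14295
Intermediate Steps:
H(o) = -9 (H(o) = (-2 + (4 - 5))*3 = (-2 - 1)*3 = -3*3 = -9)
H(t(-2, 3)*(-1)) - j = -9 - 1*14286 = -9 - 14286 = -14295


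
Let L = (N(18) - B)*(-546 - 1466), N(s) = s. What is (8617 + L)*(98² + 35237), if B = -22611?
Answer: -2041204066971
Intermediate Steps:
L = -45529548 (L = (18 - 1*(-22611))*(-546 - 1466) = (18 + 22611)*(-2012) = 22629*(-2012) = -45529548)
(8617 + L)*(98² + 35237) = (8617 - 45529548)*(98² + 35237) = -45520931*(9604 + 35237) = -45520931*44841 = -2041204066971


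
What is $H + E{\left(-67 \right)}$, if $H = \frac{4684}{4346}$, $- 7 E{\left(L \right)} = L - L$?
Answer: $\frac{2342}{2173} \approx 1.0778$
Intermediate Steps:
$E{\left(L \right)} = 0$ ($E{\left(L \right)} = - \frac{L - L}{7} = \left(- \frac{1}{7}\right) 0 = 0$)
$H = \frac{2342}{2173}$ ($H = 4684 \cdot \frac{1}{4346} = \frac{2342}{2173} \approx 1.0778$)
$H + E{\left(-67 \right)} = \frac{2342}{2173} + 0 = \frac{2342}{2173}$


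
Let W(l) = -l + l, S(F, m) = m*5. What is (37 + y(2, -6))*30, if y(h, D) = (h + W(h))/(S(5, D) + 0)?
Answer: 1108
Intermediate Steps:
S(F, m) = 5*m
W(l) = 0
y(h, D) = h/(5*D) (y(h, D) = (h + 0)/(5*D + 0) = h/((5*D)) = h*(1/(5*D)) = h/(5*D))
(37 + y(2, -6))*30 = (37 + (⅕)*2/(-6))*30 = (37 + (⅕)*2*(-⅙))*30 = (37 - 1/15)*30 = (554/15)*30 = 1108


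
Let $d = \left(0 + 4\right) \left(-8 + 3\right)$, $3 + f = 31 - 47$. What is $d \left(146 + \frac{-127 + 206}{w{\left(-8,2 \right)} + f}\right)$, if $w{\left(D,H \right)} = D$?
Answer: $- \frac{77260}{27} \approx -2861.5$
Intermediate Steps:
$f = -19$ ($f = -3 + \left(31 - 47\right) = -3 - 16 = -19$)
$d = -20$ ($d = 4 \left(-5\right) = -20$)
$d \left(146 + \frac{-127 + 206}{w{\left(-8,2 \right)} + f}\right) = - 20 \left(146 + \frac{-127 + 206}{-8 - 19}\right) = - 20 \left(146 + \frac{79}{-27}\right) = - 20 \left(146 + 79 \left(- \frac{1}{27}\right)\right) = - 20 \left(146 - \frac{79}{27}\right) = \left(-20\right) \frac{3863}{27} = - \frac{77260}{27}$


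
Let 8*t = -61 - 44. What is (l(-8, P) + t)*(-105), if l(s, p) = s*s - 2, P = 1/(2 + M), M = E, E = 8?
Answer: -41055/8 ≈ -5131.9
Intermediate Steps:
M = 8
t = -105/8 (t = (-61 - 44)/8 = (⅛)*(-105) = -105/8 ≈ -13.125)
P = ⅒ (P = 1/(2 + 8) = 1/10 = ⅒ ≈ 0.10000)
l(s, p) = -2 + s² (l(s, p) = s² - 2 = -2 + s²)
(l(-8, P) + t)*(-105) = ((-2 + (-8)²) - 105/8)*(-105) = ((-2 + 64) - 105/8)*(-105) = (62 - 105/8)*(-105) = (391/8)*(-105) = -41055/8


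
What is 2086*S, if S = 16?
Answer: 33376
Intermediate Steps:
2086*S = 2086*16 = 33376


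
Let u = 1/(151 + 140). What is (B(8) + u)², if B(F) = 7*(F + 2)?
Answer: 414977641/84681 ≈ 4900.5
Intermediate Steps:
B(F) = 14 + 7*F (B(F) = 7*(2 + F) = 14 + 7*F)
u = 1/291 ≈ 0.0034364
(B(8) + u)² = ((14 + 7*8) + 1/291)² = ((14 + 56) + 1/291)² = (70 + 1/291)² = (20371/291)² = 414977641/84681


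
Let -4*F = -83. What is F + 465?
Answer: 1943/4 ≈ 485.75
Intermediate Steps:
F = 83/4 (F = -1/4*(-83) = 83/4 ≈ 20.750)
F + 465 = 83/4 + 465 = 1943/4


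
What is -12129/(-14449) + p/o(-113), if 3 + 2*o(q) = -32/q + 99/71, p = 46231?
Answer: -5359233217192/76651945 ≈ -69917.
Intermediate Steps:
o(q) = -57/71 - 16/q (o(q) = -3/2 + (-32/q + 99/71)/2 = -3/2 + (99/71 - 32/q)/2 = -3/2 + (99/142 - 16/q) = -57/71 - 16/q)
-12129/(-14449) + p/o(-113) = -12129/(-14449) + 46231/(-57/71 - 16/(-113)) = -12129*(-1/14449) + 46231/(-57/71 - 16*(-1/113)) = 12129/14449 + 46231/(-57/71 + 16/113) = 12129/14449 + 46231/(-5305/8023) = 12129/14449 + 46231*(-8023/5305) = 12129/14449 - 370911313/5305 = -5359233217192/76651945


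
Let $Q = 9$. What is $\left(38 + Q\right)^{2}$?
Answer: $2209$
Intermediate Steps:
$\left(38 + Q\right)^{2} = \left(38 + 9\right)^{2} = 47^{2} = 2209$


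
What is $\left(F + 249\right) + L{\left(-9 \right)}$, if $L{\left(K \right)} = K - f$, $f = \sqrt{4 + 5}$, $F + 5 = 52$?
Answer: $284$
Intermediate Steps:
$F = 47$ ($F = -5 + 52 = 47$)
$f = 3$ ($f = \sqrt{9} = 3$)
$L{\left(K \right)} = -3 + K$ ($L{\left(K \right)} = K - 3 = -3 + K$)
$\left(F + 249\right) + L{\left(-9 \right)} = \left(47 + 249\right) - 12 = 296 - 12 = 284$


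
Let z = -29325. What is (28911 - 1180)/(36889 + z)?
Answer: 27731/7564 ≈ 3.6662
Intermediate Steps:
(28911 - 1180)/(36889 + z) = (28911 - 1180)/(36889 - 29325) = 27731/7564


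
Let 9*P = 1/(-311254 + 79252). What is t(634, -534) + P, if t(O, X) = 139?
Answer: 290234501/2088018 ≈ 139.00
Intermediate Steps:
P = -1/2088018 (P = 1/(9*(-311254 + 79252)) = (1/9)/(-232002) = (1/9)*(-1/232002) = -1/2088018 ≈ -4.7892e-7)
t(634, -534) + P = 139 - 1/2088018 = 290234501/2088018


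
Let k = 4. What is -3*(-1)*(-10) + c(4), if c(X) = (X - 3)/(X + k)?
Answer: -239/8 ≈ -29.875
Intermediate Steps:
c(X) = (-3 + X)/(4 + X) (c(X) = (X - 3)/(X + 4) = (-3 + X)/(4 + X))
-3*(-1)*(-10) + c(4) = -3*(-1)*(-10) + (-3 + 4)/(4 + 4) = 3*(-10) + 1/8 = -30 + (⅛)*1 = -30 + ⅛ = -239/8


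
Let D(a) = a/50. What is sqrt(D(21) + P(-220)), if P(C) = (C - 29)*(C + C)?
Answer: 3*sqrt(1217338)/10 ≈ 331.00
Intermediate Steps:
D(a) = a/50 (D(a) = a*(1/50) = a/50)
P(C) = 2*C*(-29 + C) (P(C) = (-29 + C)*(2*C) = 2*C*(-29 + C))
sqrt(D(21) + P(-220)) = sqrt((1/50)*21 + 2*(-220)*(-29 - 220)) = sqrt(21/50 + 2*(-220)*(-249)) = sqrt(21/50 + 109560) = sqrt(5478021/50) = 3*sqrt(1217338)/10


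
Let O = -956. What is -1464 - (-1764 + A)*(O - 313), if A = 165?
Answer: -2030595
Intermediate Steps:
-1464 - (-1764 + A)*(O - 313) = -1464 - (-1764 + 165)*(-956 - 313) = -1464 - (-1599)*(-1269) = -1464 - 1*2029131 = -1464 - 2029131 = -2030595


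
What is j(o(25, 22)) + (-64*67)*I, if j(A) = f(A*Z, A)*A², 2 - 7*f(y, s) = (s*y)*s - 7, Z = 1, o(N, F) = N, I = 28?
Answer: -10600448/7 ≈ -1.5144e+6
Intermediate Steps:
f(y, s) = 9/7 - y*s²/7 (f(y, s) = 2/7 - ((s*y)*s - 7)/7 = 2/7 - (y*s² - 7)/7 = 2/7 - (-7 + y*s²)/7 = 2/7 + (1 - y*s²/7) = 9/7 - y*s²/7)
j(A) = A²*(9/7 - A³/7) (j(A) = (9/7 - A*1*A²/7)*A² = (9/7 - A*A²/7)*A² = (9/7 - A³/7)*A² = A²*(9/7 - A³/7))
j(o(25, 22)) + (-64*67)*I = (⅐)*25²*(9 - 1*25³) - 64*67*28 = (⅐)*625*(9 - 1*15625) - 4288*28 = (⅐)*625*(9 - 15625) - 120064 = (⅐)*625*(-15616) - 120064 = -9760000/7 - 120064 = -10600448/7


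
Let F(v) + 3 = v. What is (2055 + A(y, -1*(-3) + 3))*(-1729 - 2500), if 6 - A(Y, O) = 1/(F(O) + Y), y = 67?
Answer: -610113601/70 ≈ -8.7159e+6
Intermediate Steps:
F(v) = -3 + v
A(Y, O) = 6 - 1/(-3 + O + Y) (A(Y, O) = 6 - 1/((-3 + O) + Y) = 6 - 1/(-3 + O + Y))
(2055 + A(y, -1*(-3) + 3))*(-1729 - 2500) = (2055 + (-19 + 6*(-1*(-3) + 3) + 6*67)/(-3 + (-1*(-3) + 3) + 67))*(-1729 - 2500) = (2055 + (-19 + 6*(3 + 3) + 402)/(-3 + (3 + 3) + 67))*(-4229) = (2055 + (-19 + 6*6 + 402)/(-3 + 6 + 67))*(-4229) = (2055 + (-19 + 36 + 402)/70)*(-4229) = (2055 + (1/70)*419)*(-4229) = (2055 + 419/70)*(-4229) = (144269/70)*(-4229) = -610113601/70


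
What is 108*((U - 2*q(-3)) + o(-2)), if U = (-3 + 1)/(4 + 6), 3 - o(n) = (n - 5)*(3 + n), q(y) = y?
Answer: 8532/5 ≈ 1706.4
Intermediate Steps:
o(n) = 3 - (-5 + n)*(3 + n) (o(n) = 3 - (n - 5)*(3 + n) = 3 - (-5 + n)*(3 + n))
U = -1/5 (U = -2/10 = -2*1/10 = -1/5 ≈ -0.20000)
108*((U - 2*q(-3)) + o(-2)) = 108*((-1/5 - 2*(-3)) + (18 - 1*(-2)**2 + 2*(-2))) = 108*((-1/5 + 6) + (18 - 1*4 - 4)) = 108*(29/5 + (18 - 4 - 4)) = 108*(29/5 + 10) = 108*(79/5) = 8532/5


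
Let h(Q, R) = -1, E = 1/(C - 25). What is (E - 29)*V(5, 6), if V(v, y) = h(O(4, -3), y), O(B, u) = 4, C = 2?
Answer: 668/23 ≈ 29.043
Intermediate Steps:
E = -1/23 (E = 1/(2 - 25) = 1/(-23) = -1/23 ≈ -0.043478)
V(v, y) = -1
(E - 29)*V(5, 6) = (-1/23 - 29)*(-1) = -668/23*(-1) = 668/23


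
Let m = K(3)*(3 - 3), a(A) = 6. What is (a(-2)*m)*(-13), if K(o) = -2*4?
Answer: 0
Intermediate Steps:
K(o) = -8
m = 0 (m = -8*(3 - 3) = -8*0 = 0)
(a(-2)*m)*(-13) = (6*0)*(-13) = 0*(-13) = 0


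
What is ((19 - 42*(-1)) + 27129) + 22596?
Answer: 49786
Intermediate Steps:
((19 - 42*(-1)) + 27129) + 22596 = ((19 + 42) + 27129) + 22596 = (61 + 27129) + 22596 = 27190 + 22596 = 49786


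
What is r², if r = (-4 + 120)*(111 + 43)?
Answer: 319122496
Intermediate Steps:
r = 17864 (r = 116*154 = 17864)
r² = 17864² = 319122496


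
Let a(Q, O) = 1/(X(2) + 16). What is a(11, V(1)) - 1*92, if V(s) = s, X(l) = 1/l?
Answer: -3034/33 ≈ -91.939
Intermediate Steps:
a(Q, O) = 2/33 (a(Q, O) = 1/(1/2 + 16) = 1/(½ + 16) = 1/(33/2) = 2/33)
a(11, V(1)) - 1*92 = 2/33 - 1*92 = 2/33 - 92 = -3034/33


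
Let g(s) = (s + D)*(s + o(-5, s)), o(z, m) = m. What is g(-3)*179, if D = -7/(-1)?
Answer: -4296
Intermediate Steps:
D = 7 (D = -7*(-1) = 7)
g(s) = 2*s*(7 + s) (g(s) = (s + 7)*(s + s) = (7 + s)*(2*s) = 2*s*(7 + s))
g(-3)*179 = (2*(-3)*(7 - 3))*179 = (2*(-3)*4)*179 = -24*179 = -4296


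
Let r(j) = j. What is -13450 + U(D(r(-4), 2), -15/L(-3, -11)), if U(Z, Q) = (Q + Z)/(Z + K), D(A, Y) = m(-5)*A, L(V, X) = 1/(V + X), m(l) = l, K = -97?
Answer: -1035880/77 ≈ -13453.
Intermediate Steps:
D(A, Y) = -5*A
U(Z, Q) = (Q + Z)/(-97 + Z) (U(Z, Q) = (Q + Z)/(Z - 97) = (Q + Z)/(-97 + Z))
-13450 + U(D(r(-4), 2), -15/L(-3, -11)) = -13450 + (-15/(1/(-3 - 11)) - 5*(-4))/(-97 - 5*(-4)) = -13450 + (-15/(1/(-14)) + 20)/(-97 + 20) = -13450 + (-15/(-1/14) + 20)/(-77) = -13450 - (-15*(-14) + 20)/77 = -13450 - (210 + 20)/77 = -13450 - 1/77*230 = -13450 - 230/77 = -1035880/77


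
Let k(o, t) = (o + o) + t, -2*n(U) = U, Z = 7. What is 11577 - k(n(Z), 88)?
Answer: 11496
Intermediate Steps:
n(U) = -U/2
k(o, t) = t + 2*o (k(o, t) = 2*o + t = t + 2*o)
11577 - k(n(Z), 88) = 11577 - (88 + 2*(-½*7)) = 11577 - (88 + 2*(-7/2)) = 11577 - (88 - 7) = 11577 - 1*81 = 11577 - 81 = 11496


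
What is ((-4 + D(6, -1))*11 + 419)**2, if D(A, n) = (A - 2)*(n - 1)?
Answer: 82369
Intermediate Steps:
D(A, n) = (-1 + n)*(-2 + A) (D(A, n) = (-2 + A)*(-1 + n) = (-1 + n)*(-2 + A))
((-4 + D(6, -1))*11 + 419)**2 = ((-4 + (2 - 1*6 - 2*(-1) + 6*(-1)))*11 + 419)**2 = ((-4 + (2 - 6 + 2 - 6))*11 + 419)**2 = ((-4 - 8)*11 + 419)**2 = (-12*11 + 419)**2 = (-132 + 419)**2 = 287**2 = 82369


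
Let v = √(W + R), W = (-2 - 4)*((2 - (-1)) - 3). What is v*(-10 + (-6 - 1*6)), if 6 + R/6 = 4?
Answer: -44*I*√3 ≈ -76.21*I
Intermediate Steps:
R = -12 (R = -36 + 6*4 = -36 + 24 = -12)
W = 0 (W = -6*((2 - 1*(-1)) - 3) = -6*((2 + 1) - 3) = -6*(3 - 3) = -6*0 = 0)
v = 2*I*√3 (v = √(0 - 12) = √(-12) = 2*I*√3 ≈ 3.4641*I)
v*(-10 + (-6 - 1*6)) = (2*I*√3)*(-10 + (-6 - 1*6)) = (2*I*√3)*(-10 + (-6 - 6)) = (2*I*√3)*(-10 - 12) = (2*I*√3)*(-22) = -44*I*√3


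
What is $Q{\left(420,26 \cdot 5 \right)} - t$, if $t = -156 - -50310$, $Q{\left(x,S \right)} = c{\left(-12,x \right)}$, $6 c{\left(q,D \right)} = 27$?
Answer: $- \frac{100299}{2} \approx -50150.0$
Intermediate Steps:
$c{\left(q,D \right)} = \frac{9}{2}$ ($c{\left(q,D \right)} = \frac{1}{6} \cdot 27 = \frac{9}{2}$)
$Q{\left(x,S \right)} = \frac{9}{2}$
$t = 50154$ ($t = -156 + 50310 = 50154$)
$Q{\left(420,26 \cdot 5 \right)} - t = \frac{9}{2} - 50154 = - \frac{100299}{2}$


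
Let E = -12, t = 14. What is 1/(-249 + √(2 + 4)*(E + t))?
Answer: -83/20659 - 2*√6/61977 ≈ -0.0040967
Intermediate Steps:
1/(-249 + √(2 + 4)*(E + t)) = 1/(-249 + √(2 + 4)*(-12 + 14)) = 1/(-249 + √6*2) = 1/(-249 + 2*√6)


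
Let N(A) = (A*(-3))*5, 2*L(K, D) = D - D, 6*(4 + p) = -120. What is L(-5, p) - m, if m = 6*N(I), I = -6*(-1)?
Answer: 540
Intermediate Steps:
p = -24 (p = -4 + (1/6)*(-120) = -4 - 20 = -24)
L(K, D) = 0 (L(K, D) = (D - D)/2 = (1/2)*0 = 0)
I = 6
N(A) = -15*A (N(A) = -3*A*5 = -15*A)
m = -540 (m = 6*(-15*6) = 6*(-90) = -540)
L(-5, p) - m = 0 - 1*(-540) = 0 + 540 = 540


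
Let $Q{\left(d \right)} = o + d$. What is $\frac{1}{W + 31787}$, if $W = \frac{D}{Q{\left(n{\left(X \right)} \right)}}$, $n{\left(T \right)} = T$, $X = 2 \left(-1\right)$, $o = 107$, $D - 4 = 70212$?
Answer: $\frac{105}{3407851} \approx 3.0811 \cdot 10^{-5}$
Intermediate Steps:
$D = 70216$ ($D = 4 + 70212 = 70216$)
$X = -2$
$Q{\left(d \right)} = 107 + d$
$W = \frac{70216}{105}$ ($W = \frac{70216}{107 - 2} = \frac{70216}{105} \approx 668.72$)
$\frac{1}{W + 31787} = \frac{1}{\frac{70216}{105} + 31787} = \frac{1}{\frac{3407851}{105}} = \frac{105}{3407851}$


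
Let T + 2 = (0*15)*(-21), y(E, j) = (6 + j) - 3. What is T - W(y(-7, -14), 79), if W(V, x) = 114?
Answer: -116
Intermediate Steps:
y(E, j) = 3 + j
T = -2 (T = -2 + (0*15)*(-21) = -2 + 0*(-21) = -2 + 0 = -2)
T - W(y(-7, -14), 79) = -2 - 1*114 = -2 - 114 = -116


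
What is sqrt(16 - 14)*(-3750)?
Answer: -3750*sqrt(2) ≈ -5303.3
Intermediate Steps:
sqrt(16 - 14)*(-3750) = sqrt(2)*(-3750) = -3750*sqrt(2)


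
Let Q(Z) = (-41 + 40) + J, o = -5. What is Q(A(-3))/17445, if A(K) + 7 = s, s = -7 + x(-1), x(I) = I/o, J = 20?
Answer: 19/17445 ≈ 0.0010891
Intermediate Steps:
x(I) = -I/5 (x(I) = I/(-5) = I*(-⅕) = -I/5)
s = -34/5 (s = -7 - ⅕*(-1) = -7 + ⅕ = -34/5 ≈ -6.8000)
A(K) = -69/5 (A(K) = -7 - 34/5 = -69/5)
Q(Z) = 19 (Q(Z) = (-41 + 40) + 20 = -1 + 20 = 19)
Q(A(-3))/17445 = 19/17445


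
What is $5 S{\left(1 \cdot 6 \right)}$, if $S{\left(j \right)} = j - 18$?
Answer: $-60$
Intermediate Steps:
$S{\left(j \right)} = -18 + j$
$5 S{\left(1 \cdot 6 \right)} = 5 \left(-18 + 1 \cdot 6\right) = 5 \left(-18 + 6\right) = 5 \left(-12\right) = -60$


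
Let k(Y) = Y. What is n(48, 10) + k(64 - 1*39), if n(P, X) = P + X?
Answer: 83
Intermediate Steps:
n(48, 10) + k(64 - 1*39) = (48 + 10) + (64 - 1*39) = 58 + (64 - 39) = 58 + 25 = 83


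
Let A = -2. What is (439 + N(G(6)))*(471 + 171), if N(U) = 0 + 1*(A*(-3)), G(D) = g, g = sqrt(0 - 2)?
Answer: 285690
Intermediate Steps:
g = I*sqrt(2) (g = sqrt(-2) = I*sqrt(2) ≈ 1.4142*I)
G(D) = I*sqrt(2)
N(U) = 6 (N(U) = 0 + 1*(-2*(-3)) = 0 + 1*6 = 0 + 6 = 6)
(439 + N(G(6)))*(471 + 171) = (439 + 6)*(471 + 171) = 445*642 = 285690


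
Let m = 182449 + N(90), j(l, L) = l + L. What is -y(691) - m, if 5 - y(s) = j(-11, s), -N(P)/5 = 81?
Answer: -181369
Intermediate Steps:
N(P) = -405 (N(P) = -5*81 = -405)
j(l, L) = L + l
y(s) = 16 - s (y(s) = 5 - (s - 11) = 5 - (-11 + s) = 5 + (11 - s) = 16 - s)
m = 182044 (m = 182449 - 405 = 182044)
-y(691) - m = -(16 - 1*691) - 1*182044 = -(16 - 691) - 182044 = -1*(-675) - 182044 = 675 - 182044 = -181369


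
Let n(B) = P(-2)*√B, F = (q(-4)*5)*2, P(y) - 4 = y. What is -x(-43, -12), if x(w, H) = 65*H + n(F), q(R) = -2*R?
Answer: 780 - 8*√5 ≈ 762.11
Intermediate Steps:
P(y) = 4 + y
F = 80 (F = (-2*(-4)*5)*2 = (8*5)*2 = 40*2 = 80)
n(B) = 2*√B (n(B) = (4 - 2)*√B = 2*√B)
x(w, H) = 8*√5 + 65*H (x(w, H) = 65*H + 2*√80 = 65*H + 2*(4*√5) = 65*H + 8*√5 = 8*√5 + 65*H)
-x(-43, -12) = -(8*√5 + 65*(-12)) = -(8*√5 - 780) = -(-780 + 8*√5) = 780 - 8*√5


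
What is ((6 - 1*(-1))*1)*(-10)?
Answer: -70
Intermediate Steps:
((6 - 1*(-1))*1)*(-10) = ((6 + 1)*1)*(-10) = (7*1)*(-10) = 7*(-10) = -70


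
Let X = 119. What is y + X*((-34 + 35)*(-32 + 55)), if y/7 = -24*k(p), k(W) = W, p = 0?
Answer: 2737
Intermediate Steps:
y = 0 (y = 7*(-24*0) = 7*0 = 0)
y + X*((-34 + 35)*(-32 + 55)) = 0 + 119*((-34 + 35)*(-32 + 55)) = 0 + 119*(1*23) = 0 + 119*23 = 0 + 2737 = 2737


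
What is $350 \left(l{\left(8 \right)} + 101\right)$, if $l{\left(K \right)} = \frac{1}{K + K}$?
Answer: $\frac{282975}{8} \approx 35372.0$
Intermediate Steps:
$l{\left(K \right)} = \frac{1}{2 K}$
$350 \left(l{\left(8 \right)} + 101\right) = 350 \left(\frac{1}{2 \cdot 8} + 101\right) = 350 \left(\frac{1}{2} \cdot \frac{1}{8} + 101\right) = 350 \left(\frac{1}{16} + 101\right) = 350 \cdot \frac{1617}{16} = \frac{282975}{8}$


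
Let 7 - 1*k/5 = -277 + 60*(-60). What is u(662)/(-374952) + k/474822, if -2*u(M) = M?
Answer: 1239788987/29672576424 ≈ 0.041782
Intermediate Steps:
u(M) = -M/2
k = 19420 (k = 35 - 5*(-277 + 60*(-60)) = 35 - 5*(-277 - 3600) = 35 - 5*(-3877) = 35 + 19385 = 19420)
u(662)/(-374952) + k/474822 = -1/2*662/(-374952) + 19420/474822 = -331*(-1/374952) + 19420*(1/474822) = 331/374952 + 9710/237411 = 1239788987/29672576424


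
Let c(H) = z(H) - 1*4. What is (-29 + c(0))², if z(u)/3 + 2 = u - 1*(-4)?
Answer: 729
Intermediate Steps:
z(u) = 6 + 3*u (z(u) = -6 + 3*(u - 1*(-4)) = -6 + 3*(u + 4) = -6 + 3*(4 + u) = -6 + (12 + 3*u) = 6 + 3*u)
c(H) = 2 + 3*H (c(H) = (6 + 3*H) - 1*4 = (6 + 3*H) - 4 = 2 + 3*H)
(-29 + c(0))² = (-29 + (2 + 3*0))² = (-29 + (2 + 0))² = (-29 + 2)² = (-27)² = 729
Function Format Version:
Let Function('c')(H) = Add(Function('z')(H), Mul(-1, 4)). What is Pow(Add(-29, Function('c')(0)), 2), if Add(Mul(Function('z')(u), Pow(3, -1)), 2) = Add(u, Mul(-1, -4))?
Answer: 729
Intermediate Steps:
Function('z')(u) = Add(6, Mul(3, u)) (Function('z')(u) = Add(-6, Mul(3, Add(u, Mul(-1, -4)))) = Add(-6, Mul(3, Add(u, 4))) = Add(-6, Mul(3, Add(4, u))) = Add(-6, Add(12, Mul(3, u))) = Add(6, Mul(3, u)))
Function('c')(H) = Add(2, Mul(3, H)) (Function('c')(H) = Add(Add(6, Mul(3, H)), Mul(-1, 4)) = Add(Add(6, Mul(3, H)), -4) = Add(2, Mul(3, H)))
Pow(Add(-29, Function('c')(0)), 2) = Pow(Add(-29, Add(2, Mul(3, 0))), 2) = Pow(Add(-29, Add(2, 0)), 2) = Pow(Add(-29, 2), 2) = Pow(-27, 2) = 729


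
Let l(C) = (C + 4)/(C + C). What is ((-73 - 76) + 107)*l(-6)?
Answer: -7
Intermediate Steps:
l(C) = (4 + C)/(2*C) (l(C) = (4 + C)/((2*C)) = (4 + C)*(1/(2*C)) = (4 + C)/(2*C))
((-73 - 76) + 107)*l(-6) = ((-73 - 76) + 107)*((½)*(4 - 6)/(-6)) = (-149 + 107)*((½)*(-⅙)*(-2)) = -42*⅙ = -7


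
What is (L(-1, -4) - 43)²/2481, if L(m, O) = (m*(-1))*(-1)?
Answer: 1936/2481 ≈ 0.78033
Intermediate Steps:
L(m, O) = m (L(m, O) = -m*(-1) = m)
(L(-1, -4) - 43)²/2481 = (-1 - 43)²/2481 = (-44)²*(1/2481) = 1936*(1/2481) = 1936/2481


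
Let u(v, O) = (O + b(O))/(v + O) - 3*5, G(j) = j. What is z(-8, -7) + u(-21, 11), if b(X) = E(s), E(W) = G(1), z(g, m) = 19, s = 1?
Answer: 14/5 ≈ 2.8000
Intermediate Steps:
E(W) = 1
b(X) = 1
u(v, O) = -15 + (1 + O)/(O + v) (u(v, O) = (O + 1)/(v + O) - 3*5 = (1 + O)/(O + v) - 15 = -15 + (1 + O)/(O + v))
z(-8, -7) + u(-21, 11) = 19 + (1 - 15*(-21) - 14*11)/(11 - 21) = 19 + (1 + 315 - 154)/(-10) = 19 - ⅒*162 = 19 - 81/5 = 14/5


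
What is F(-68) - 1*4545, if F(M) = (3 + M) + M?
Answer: -4678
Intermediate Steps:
F(M) = 3 + 2*M
F(-68) - 1*4545 = (3 + 2*(-68)) - 1*4545 = (3 - 136) - 4545 = -133 - 4545 = -4678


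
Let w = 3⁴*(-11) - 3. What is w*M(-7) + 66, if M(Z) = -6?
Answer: 5430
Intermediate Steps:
w = -894 (w = 81*(-11) - 3 = -891 - 3 = -894)
w*M(-7) + 66 = -894*(-6) + 66 = 5364 + 66 = 5430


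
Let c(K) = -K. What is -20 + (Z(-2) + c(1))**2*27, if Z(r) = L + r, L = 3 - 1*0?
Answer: -20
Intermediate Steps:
L = 3 (L = 3 + 0 = 3)
Z(r) = 3 + r
-20 + (Z(-2) + c(1))**2*27 = -20 + ((3 - 2) - 1*1)**2*27 = -20 + (1 - 1)**2*27 = -20 + 0**2*27 = -20 + 0*27 = -20 + 0 = -20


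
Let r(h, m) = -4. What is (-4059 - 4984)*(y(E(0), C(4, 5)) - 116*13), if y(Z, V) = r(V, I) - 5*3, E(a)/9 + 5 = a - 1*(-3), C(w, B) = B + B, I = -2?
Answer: 13808661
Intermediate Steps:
C(w, B) = 2*B
E(a) = -18 + 9*a (E(a) = -45 + 9*(a - 1*(-3)) = -45 + 9*(a + 3) = -45 + 9*(3 + a) = -45 + (27 + 9*a) = -18 + 9*a)
y(Z, V) = -19 (y(Z, V) = -4 - 5*3 = -4 - 15 = -19)
(-4059 - 4984)*(y(E(0), C(4, 5)) - 116*13) = (-4059 - 4984)*(-19 - 116*13) = -9043*(-19 - 1508) = -9043*(-1527) = 13808661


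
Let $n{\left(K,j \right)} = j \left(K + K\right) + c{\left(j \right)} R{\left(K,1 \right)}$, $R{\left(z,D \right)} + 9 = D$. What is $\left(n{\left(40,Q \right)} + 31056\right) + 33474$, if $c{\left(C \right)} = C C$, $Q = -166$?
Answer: $-169198$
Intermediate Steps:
$R{\left(z,D \right)} = -9 + D$
$c{\left(C \right)} = C^{2}$
$n{\left(K,j \right)} = - 8 j^{2} + 2 K j$ ($n{\left(K,j \right)} = j \left(K + K\right) + j^{2} \left(-9 + 1\right) = j 2 K + j^{2} \left(-8\right) = 2 K j - 8 j^{2} = - 8 j^{2} + 2 K j$)
$\left(n{\left(40,Q \right)} + 31056\right) + 33474 = \left(2 \left(-166\right) \left(40 - -664\right) + 31056\right) + 33474 = \left(2 \left(-166\right) \left(40 + 664\right) + 31056\right) + 33474 = \left(2 \left(-166\right) 704 + 31056\right) + 33474 = \left(-233728 + 31056\right) + 33474 = -202672 + 33474 = -169198$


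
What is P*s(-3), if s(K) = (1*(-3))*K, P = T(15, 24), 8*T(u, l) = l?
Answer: 27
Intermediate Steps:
T(u, l) = l/8
P = 3 (P = (1/8)*24 = 3)
s(K) = -3*K
P*s(-3) = 3*(-3*(-3)) = 3*9 = 27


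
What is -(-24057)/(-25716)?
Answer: -8019/8572 ≈ -0.93549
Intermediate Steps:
-(-24057)/(-25716) = -(-24057)*(-1)/25716 = -1*8019/8572 = -8019/8572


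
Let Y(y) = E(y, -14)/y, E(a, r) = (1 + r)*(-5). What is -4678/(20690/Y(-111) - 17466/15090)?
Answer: 152947210/1155222613 ≈ 0.13240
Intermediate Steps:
E(a, r) = -5 - 5*r
Y(y) = 65/y (Y(y) = (-5 - 5*(-14))/y = (-5 + 70)/y = 65/y)
-4678/(20690/Y(-111) - 17466/15090) = -4678/(20690/((65/(-111))) - 17466/15090) = -4678/(20690/((65*(-1/111))) - 17466*1/15090) = -4678/(20690/(-65/111) - 2911/2515) = -4678/(20690*(-111/65) - 2911/2515) = -4678/(-459318/13 - 2911/2515) = -4678/(-1155222613/32695) = -4678*(-32695/1155222613) = 152947210/1155222613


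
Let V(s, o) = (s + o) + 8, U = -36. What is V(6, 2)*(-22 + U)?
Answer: -928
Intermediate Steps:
V(s, o) = 8 + o + s (V(s, o) = (o + s) + 8 = 8 + o + s)
V(6, 2)*(-22 + U) = (8 + 2 + 6)*(-22 - 36) = 16*(-58) = -928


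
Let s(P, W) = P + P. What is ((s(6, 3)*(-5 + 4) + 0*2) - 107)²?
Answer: 14161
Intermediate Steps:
s(P, W) = 2*P
((s(6, 3)*(-5 + 4) + 0*2) - 107)² = (((2*6)*(-5 + 4) + 0*2) - 107)² = ((12*(-1) + 0) - 107)² = ((-12 + 0) - 107)² = (-12 - 107)² = (-119)² = 14161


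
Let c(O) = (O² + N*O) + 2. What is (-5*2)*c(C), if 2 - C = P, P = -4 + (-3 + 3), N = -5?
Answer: -80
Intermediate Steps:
P = -4 (P = -4 + 0 = -4)
C = 6 (C = 2 - 1*(-4) = 2 + 4 = 6)
c(O) = 2 + O² - 5*O (c(O) = (O² - 5*O) + 2 = 2 + O² - 5*O)
(-5*2)*c(C) = (-5*2)*(2 + 6² - 5*6) = -10*(2 + 36 - 30) = -10*8 = -80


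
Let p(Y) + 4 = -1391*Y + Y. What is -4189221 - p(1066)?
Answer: -2707477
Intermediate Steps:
p(Y) = -4 - 1390*Y (p(Y) = -4 + (-1391*Y + Y) = -4 - 1390*Y)
-4189221 - p(1066) = -4189221 - (-4 - 1390*1066) = -4189221 - (-4 - 1481740) = -4189221 - 1*(-1481744) = -4189221 + 1481744 = -2707477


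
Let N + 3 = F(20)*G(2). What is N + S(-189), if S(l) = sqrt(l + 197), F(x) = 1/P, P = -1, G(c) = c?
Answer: -5 + 2*sqrt(2) ≈ -2.1716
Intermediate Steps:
F(x) = -1 (F(x) = 1/(-1) = -1)
S(l) = sqrt(197 + l)
N = -5 (N = -3 - 1*2 = -3 - 2 = -5)
N + S(-189) = -5 + sqrt(197 - 189) = -5 + sqrt(8) = -5 + 2*sqrt(2)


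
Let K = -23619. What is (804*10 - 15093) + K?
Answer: -30672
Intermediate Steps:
(804*10 - 15093) + K = (804*10 - 15093) - 23619 = (8040 - 15093) - 23619 = -7053 - 23619 = -30672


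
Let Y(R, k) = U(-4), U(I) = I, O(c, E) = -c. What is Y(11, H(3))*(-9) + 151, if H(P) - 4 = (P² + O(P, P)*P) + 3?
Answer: 187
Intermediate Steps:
H(P) = 7 (H(P) = 4 + ((P² + (-P)*P) + 3) = 4 + ((P² - P²) + 3) = 4 + (0 + 3) = 4 + 3 = 7)
Y(R, k) = -4
Y(11, H(3))*(-9) + 151 = -4*(-9) + 151 = 36 + 151 = 187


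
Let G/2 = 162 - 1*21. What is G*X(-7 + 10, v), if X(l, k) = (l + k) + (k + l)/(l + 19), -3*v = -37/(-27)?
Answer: 222686/297 ≈ 749.78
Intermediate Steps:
v = -37/81 (v = -(-37)/(3*(-27)) = -(-37)*(-1)/(3*27) = -⅓*37/27 = -37/81 ≈ -0.45679)
G = 282 (G = 2*(162 - 1*21) = 2*(162 - 21) = 2*141 = 282)
X(l, k) = k + l + (k + l)/(19 + l) (X(l, k) = (k + l) + (k + l)/(19 + l) = k + l + (k + l)/(19 + l))
G*X(-7 + 10, v) = 282*(((-7 + 10)² + 20*(-37/81) + 20*(-7 + 10) - 37*(-7 + 10)/81)/(19 + (-7 + 10))) = 282*((3² - 740/81 + 20*3 - 37/81*3)/(19 + 3)) = 282*((9 - 740/81 + 60 - 37/27)/22) = 282*((1/22)*(4738/81)) = 282*(2369/891) = 222686/297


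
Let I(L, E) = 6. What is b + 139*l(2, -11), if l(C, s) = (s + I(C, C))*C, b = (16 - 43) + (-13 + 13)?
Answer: -1417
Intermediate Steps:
b = -27 (b = -27 + 0 = -27)
l(C, s) = C*(6 + s) (l(C, s) = (s + 6)*C = (6 + s)*C = C*(6 + s))
b + 139*l(2, -11) = -27 + 139*(2*(6 - 11)) = -27 + 139*(2*(-5)) = -27 + 139*(-10) = -27 - 1390 = -1417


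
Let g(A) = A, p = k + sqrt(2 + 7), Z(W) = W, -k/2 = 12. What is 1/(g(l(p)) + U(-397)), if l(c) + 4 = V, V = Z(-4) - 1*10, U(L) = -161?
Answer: -1/179 ≈ -0.0055866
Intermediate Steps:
k = -24 (k = -2*12 = -24)
p = -21 (p = -24 + sqrt(2 + 7) = -24 + sqrt(9) = -24 + 3 = -21)
V = -14 (V = -4 - 1*10 = -4 - 10 = -14)
l(c) = -18 (l(c) = -4 - 14 = -18)
1/(g(l(p)) + U(-397)) = 1/(-18 - 161) = 1/(-179) = -1/179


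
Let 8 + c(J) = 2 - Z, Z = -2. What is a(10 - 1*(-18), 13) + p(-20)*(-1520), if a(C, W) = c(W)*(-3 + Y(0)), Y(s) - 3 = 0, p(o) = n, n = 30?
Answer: -45600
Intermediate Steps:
p(o) = 30
Y(s) = 3 (Y(s) = 3 + 0 = 3)
c(J) = -4 (c(J) = -8 + (2 - 1*(-2)) = -8 + (2 + 2) = -8 + 4 = -4)
a(C, W) = 0 (a(C, W) = -4*(-3 + 3) = -4*0 = 0)
a(10 - 1*(-18), 13) + p(-20)*(-1520) = 0 + 30*(-1520) = 0 - 45600 = -45600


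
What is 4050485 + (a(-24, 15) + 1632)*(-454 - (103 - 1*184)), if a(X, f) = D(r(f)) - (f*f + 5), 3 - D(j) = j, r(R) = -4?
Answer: 3524928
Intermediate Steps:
D(j) = 3 - j
a(X, f) = 2 - f² (a(X, f) = (3 - 1*(-4)) - (f*f + 5) = (3 + 4) - (f² + 5) = 7 - (5 + f²) = 7 + (-5 - f²) = 2 - f²)
4050485 + (a(-24, 15) + 1632)*(-454 - (103 - 1*184)) = 4050485 + ((2 - 1*15²) + 1632)*(-454 - (103 - 1*184)) = 4050485 + ((2 - 1*225) + 1632)*(-454 - (103 - 184)) = 4050485 + ((2 - 225) + 1632)*(-454 - 1*(-81)) = 4050485 + (-223 + 1632)*(-454 + 81) = 4050485 + 1409*(-373) = 4050485 - 525557 = 3524928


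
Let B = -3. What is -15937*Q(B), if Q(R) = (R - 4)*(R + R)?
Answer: -669354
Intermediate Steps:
Q(R) = 2*R*(-4 + R) (Q(R) = (-4 + R)*(2*R) = 2*R*(-4 + R))
-15937*Q(B) = -31874*(-3)*(-4 - 3) = -31874*(-3)*(-7) = -15937*42 = -669354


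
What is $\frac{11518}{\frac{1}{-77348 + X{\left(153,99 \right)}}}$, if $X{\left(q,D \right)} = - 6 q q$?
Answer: $-2508643436$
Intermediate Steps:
$X{\left(q,D \right)} = - 6 q^{2}$
$\frac{11518}{\frac{1}{-77348 + X{\left(153,99 \right)}}} = \frac{11518}{\frac{1}{-77348 - 6 \cdot 153^{2}}} = \frac{11518}{\frac{1}{-77348 - 140454}} = \frac{11518}{\frac{1}{-217802}} = \frac{11518}{- \frac{1}{217802}} = 11518 \left(-217802\right) = -2508643436$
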